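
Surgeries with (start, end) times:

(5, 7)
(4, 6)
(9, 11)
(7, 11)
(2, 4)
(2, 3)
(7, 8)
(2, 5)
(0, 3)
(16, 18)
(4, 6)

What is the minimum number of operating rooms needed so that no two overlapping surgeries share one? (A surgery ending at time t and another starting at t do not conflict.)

The answer is the maximum number of intervals overlapping at any instant.
starts: [0, 2, 2, 2, 4, 4, 5, 7, 7, 9, 16]
ends:   [3, 3, 4, 5, 6, 6, 7, 8, 11, 11, 18]
s0→1 s2→2 s2→3 s2→4  — peak 4.

4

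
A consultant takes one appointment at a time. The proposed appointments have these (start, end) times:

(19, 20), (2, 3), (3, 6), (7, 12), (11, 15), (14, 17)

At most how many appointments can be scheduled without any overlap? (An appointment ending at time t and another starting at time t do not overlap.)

5

By end time: (2,3), (3,6), (7,12), (11,15), (14,17), (19,20).
Pick (2,3); next start ≥ 3 → (3,6); next start ≥ 6 → (7,12); next start ≥ 12 → (14,17); next start ≥ 17 → (19,20).
Selected 5 appointments.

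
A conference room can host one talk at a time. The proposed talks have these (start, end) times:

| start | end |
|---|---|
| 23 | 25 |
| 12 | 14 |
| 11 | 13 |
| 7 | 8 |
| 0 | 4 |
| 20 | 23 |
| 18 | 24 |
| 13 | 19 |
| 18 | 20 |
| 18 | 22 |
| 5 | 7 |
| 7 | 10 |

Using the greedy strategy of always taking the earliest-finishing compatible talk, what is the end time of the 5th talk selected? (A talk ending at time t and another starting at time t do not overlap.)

19

Order by finish time; keep every interval that doesn't clash with the previous kept one.
By end time: (0,4), (5,7), (7,8), (7,10), (11,13), (12,14), (13,19), (18,20), (18,22), (20,23), (18,24), (23,25).
Pick (0,4); next start ≥ 4 → (5,7); next start ≥ 7 → (7,8); next start ≥ 8 → (11,13); next start ≥ 13 → (13,19); next start ≥ 19 → (20,23); next start ≥ 23 → (23,25).
Selected: (0,4) (5,7) (7,8) (11,13) (13,19) (20,23) (23,25)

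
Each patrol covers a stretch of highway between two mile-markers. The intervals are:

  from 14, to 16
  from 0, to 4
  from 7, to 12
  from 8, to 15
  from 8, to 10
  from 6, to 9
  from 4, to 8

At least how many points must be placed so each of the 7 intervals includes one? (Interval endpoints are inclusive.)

3

Sorted: [0,4] [4,8] [6,9] [8,10] [7,12] [8,15] [14,16]
{[0,4],[4,8]} hit by 4; {[6,9],[8,10],[7,12],[8,15]} hit by 9; {[14,16]} hit by 16.
Points: 4, 9, 16 (3 total).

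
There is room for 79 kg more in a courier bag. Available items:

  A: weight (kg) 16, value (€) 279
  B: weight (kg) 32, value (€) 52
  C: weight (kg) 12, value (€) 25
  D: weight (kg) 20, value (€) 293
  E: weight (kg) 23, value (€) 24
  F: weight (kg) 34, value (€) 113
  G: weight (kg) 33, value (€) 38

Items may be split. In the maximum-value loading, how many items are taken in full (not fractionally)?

3

Greedy by value/weight ratio, highest first.
Ratios (sorted): A 17.44, D 14.65, F 3.32, C 2.08, B 1.62, G 1.15, E 1.04
take A (16 @ 279); take D (20 @ 293); take F (34 @ 113); take 9/12 of C → 18.75. Capacity used 79/79.
3 item(s) taken whole; one partial (take 9/12 of C).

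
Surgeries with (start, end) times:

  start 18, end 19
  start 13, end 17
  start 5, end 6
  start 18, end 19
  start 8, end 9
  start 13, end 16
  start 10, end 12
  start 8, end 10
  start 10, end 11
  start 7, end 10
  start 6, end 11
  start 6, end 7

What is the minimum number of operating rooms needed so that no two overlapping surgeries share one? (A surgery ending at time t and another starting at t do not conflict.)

The answer is the maximum number of intervals overlapping at any instant.
starts: [5, 6, 6, 7, 8, 8, 10, 10, 13, 13, 18, 18]
ends:   [6, 7, 9, 10, 10, 11, 11, 12, 16, 17, 19, 19]
s5→1 e6→0 s6→1 s6→2 e7→1 s7→2 s8→3 s8→4  — peak 4.

4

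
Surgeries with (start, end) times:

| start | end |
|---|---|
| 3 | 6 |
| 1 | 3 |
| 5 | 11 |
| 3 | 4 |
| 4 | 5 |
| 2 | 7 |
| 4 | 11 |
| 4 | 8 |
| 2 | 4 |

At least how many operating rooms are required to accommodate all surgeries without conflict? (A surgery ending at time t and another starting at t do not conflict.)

5

starts: [1, 2, 2, 3, 3, 4, 4, 4, 5]
ends:   [3, 4, 4, 5, 6, 7, 8, 11, 11]
s1→1 s2→2 s2→3 e3→2 s3→3 s3→4 e4→3 e4→2 s4→3 s4→4 s4→5  — peak 5.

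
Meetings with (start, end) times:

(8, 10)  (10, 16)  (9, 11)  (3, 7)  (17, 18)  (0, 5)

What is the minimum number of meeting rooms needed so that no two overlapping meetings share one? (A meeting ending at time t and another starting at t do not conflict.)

2

Events (time:±→running): 0:+→1 3:+→2 … peak 2.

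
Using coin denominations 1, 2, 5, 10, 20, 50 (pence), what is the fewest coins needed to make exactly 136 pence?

136 − 2×50→36 − 1×20→16 − 1×10→6 − 1×5→1 − 1×1→0
Total coins = 2 + 1 + 1 + 1 + 1 = 6

6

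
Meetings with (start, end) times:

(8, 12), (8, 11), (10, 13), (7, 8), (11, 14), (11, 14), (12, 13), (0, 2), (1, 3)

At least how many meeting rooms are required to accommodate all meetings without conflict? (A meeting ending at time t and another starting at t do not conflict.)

The answer is the maximum number of intervals overlapping at any instant.
starts: [0, 1, 7, 8, 8, 10, 11, 11, 12]
ends:   [2, 3, 8, 11, 12, 13, 13, 14, 14]
s0→1 s1→2 e2→1 e3→0 s7→1 e8→0 s8→1 s8→2 s10→3 e11→2 s11→3 s11→4  — peak 4.

4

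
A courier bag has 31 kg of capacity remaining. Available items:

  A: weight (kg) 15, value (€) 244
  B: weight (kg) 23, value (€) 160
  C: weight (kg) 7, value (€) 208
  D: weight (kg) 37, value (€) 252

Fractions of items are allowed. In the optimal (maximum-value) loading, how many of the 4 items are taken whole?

Ratios (sorted): C 29.71, A 16.27, B 6.96, D 6.81
take C (7 @ 208); take A (15 @ 244); take 9/23 of B → 62.61. Capacity used 31/31.
2 item(s) taken whole; one partial (take 9/23 of B).

2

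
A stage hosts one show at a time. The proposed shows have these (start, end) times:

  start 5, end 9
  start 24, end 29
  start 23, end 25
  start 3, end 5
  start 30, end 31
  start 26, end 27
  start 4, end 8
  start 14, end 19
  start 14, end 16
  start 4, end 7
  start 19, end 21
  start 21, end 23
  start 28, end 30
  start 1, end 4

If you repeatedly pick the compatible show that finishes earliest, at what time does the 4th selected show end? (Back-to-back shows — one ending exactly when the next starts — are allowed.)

Order by finish time; keep every interval that doesn't clash with the previous kept one.
By end time: (1,4), (3,5), (4,7), (4,8), (5,9), (14,16), (14,19), (19,21), (21,23), (23,25), (26,27), (24,29), (28,30), (30,31).
Pick (1,4); next start ≥ 4 → (4,7); next start ≥ 7 → (14,16); next start ≥ 16 → (19,21); next start ≥ 21 → (21,23); next start ≥ 23 → (23,25); next start ≥ 25 → (26,27); next start ≥ 27 → (28,30); next start ≥ 30 → (30,31).
Selected: (1,4) (4,7) (14,16) (19,21) (21,23) (23,25) (26,27) (28,30) (30,31)

21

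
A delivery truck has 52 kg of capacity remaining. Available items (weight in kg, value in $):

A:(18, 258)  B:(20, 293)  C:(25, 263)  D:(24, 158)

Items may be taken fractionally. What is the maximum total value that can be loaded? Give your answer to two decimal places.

Ratios (sorted): B 14.65, A 14.33, C 10.52, D 6.58
take B (20 @ 293); take A (18 @ 258); take 14/25 of C → 147.28. Capacity used 52/52.
Total value = 698.28

698.28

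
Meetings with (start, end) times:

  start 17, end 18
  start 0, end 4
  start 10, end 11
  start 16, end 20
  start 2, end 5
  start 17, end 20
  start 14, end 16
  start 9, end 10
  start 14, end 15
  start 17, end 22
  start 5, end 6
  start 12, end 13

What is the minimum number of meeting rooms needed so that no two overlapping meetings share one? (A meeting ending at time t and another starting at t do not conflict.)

The answer is the maximum number of intervals overlapping at any instant.
starts: [0, 2, 5, 9, 10, 12, 14, 14, 16, 17, 17, 17]
ends:   [4, 5, 6, 10, 11, 13, 15, 16, 18, 20, 20, 22]
s0→1 s2→2 e4→1 e5→0 s5→1 e6→0 s9→1 e10→0 s10→1 e11→0 s12→1 e13→0 s14→1 s14→2 e15→1 e16→0 s16→1 s17→2 s17→3 s17→4  — peak 4.

4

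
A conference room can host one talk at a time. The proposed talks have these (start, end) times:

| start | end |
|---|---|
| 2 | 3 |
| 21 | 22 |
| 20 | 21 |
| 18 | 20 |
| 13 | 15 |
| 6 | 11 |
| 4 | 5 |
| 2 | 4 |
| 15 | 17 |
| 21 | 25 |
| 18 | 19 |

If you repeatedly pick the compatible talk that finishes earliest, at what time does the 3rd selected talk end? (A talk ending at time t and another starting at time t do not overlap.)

11

Sort by end time and greedily take each interval whose start is ≥ the last chosen end.
Sorted by end: (2,3)  (2,4)  (4,5)  (6,11)  (13,15)  (15,17)  (18,19)  (18,20)  (20,21)  (21,22)  (21,25)
take (2,3); take (4,5); take (6,11); take (13,15); take (15,17); take (18,19); take (20,21); take (21,22).
Selected: (2,3) (4,5) (6,11) (13,15) (15,17) (18,19) (20,21) (21,22)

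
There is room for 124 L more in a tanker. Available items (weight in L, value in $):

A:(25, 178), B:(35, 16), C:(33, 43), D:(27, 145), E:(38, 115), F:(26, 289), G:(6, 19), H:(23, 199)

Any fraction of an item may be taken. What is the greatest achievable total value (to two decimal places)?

Order: F (289/26=11.12) > H (199/23=8.65) > A (178/25=7.12) > D (145/27=5.37) > G (19/6=3.17) > E (115/38=3.03) > C (43/33=1.30) > B (16/35=0.46)
Fill: take F (26 @ 289) → take H (23 @ 199) → take A (25 @ 178) → take D (27 @ 145) → take G (6 @ 19) → take 17/38 of E → 51.45; 124/124 used.
Total value = 881.45

881.45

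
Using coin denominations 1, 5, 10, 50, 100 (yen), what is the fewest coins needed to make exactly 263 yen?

7

263 = 2×100 + 1×50 + 1×10 + 3×1
Total coins = 2 + 1 + 1 + 3 = 7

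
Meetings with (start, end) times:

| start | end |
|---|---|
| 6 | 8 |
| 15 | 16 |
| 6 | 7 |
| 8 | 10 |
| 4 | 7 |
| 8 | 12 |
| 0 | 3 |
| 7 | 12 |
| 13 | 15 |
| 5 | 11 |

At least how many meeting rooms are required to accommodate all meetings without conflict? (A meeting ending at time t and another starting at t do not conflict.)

starts: [0, 4, 5, 6, 6, 7, 8, 8, 13, 15]
ends:   [3, 7, 7, 8, 10, 11, 12, 12, 15, 16]
s0→1 e3→0 s4→1 s5→2 s6→3 s6→4  — peak 4.

4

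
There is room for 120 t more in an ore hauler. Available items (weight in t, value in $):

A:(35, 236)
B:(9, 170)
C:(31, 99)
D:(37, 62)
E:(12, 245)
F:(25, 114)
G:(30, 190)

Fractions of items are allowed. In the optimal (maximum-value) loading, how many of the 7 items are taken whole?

5

Sort by value per unit weight and fill in that order.
Ratios (sorted): E 20.42, B 18.89, A 6.74, G 6.33, F 4.56, C 3.19, D 1.68
take E (12 @ 245); take B (9 @ 170); take A (35 @ 236); take G (30 @ 190); take F (25 @ 114); take 9/31 of C → 28.74. Capacity used 120/120.
5 item(s) taken whole; one partial (take 9/31 of C).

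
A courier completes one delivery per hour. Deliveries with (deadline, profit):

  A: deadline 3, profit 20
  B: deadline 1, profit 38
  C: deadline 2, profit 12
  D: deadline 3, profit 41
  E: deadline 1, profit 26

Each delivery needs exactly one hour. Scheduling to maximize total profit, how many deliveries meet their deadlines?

Profit order: D=41 B=38 E=26 A=20 C=12
Assign: D→slot 3, B→slot 1, E skipped, A→slot 2, C skipped.
Slots: [1:B] [2:A] [3:D]
3 of 5 scheduled.

3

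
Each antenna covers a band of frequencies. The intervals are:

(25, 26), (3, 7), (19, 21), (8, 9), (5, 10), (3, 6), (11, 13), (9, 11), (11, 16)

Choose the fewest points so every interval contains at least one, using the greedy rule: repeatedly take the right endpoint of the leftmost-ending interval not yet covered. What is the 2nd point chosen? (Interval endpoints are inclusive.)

By right end: [3,6]  [3,7]  [8,9]  [5,10]  [9,11]  [11,13]  [11,16]  [19,21]  [25,26]
[3,6] uncovered → point at 6; [8,9] uncovered → point at 9; [11,13] uncovered → point at 13; [19,21] uncovered → point at 21; [25,26] uncovered → point at 26.
Points: 6, 9, 13, 21, 26 (5 total).

9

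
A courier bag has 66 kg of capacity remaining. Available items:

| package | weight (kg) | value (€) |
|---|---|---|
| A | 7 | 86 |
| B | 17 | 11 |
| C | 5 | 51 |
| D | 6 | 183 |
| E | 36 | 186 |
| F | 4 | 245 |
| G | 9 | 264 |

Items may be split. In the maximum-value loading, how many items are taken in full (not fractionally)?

Sort by value per unit weight and fill in that order.
Order: F (245/4=61.25) > D (183/6=30.50) > G (264/9=29.33) > A (86/7=12.29) > C (51/5=10.20) > E (186/36=5.17) > B (11/17=0.65)
Fill: take F (4 @ 245) → take D (6 @ 183) → take G (9 @ 264) → take A (7 @ 86) → take C (5 @ 51) → take 35/36 of E → 180.83; 66/66 used.
5 item(s) taken whole; one partial (take 35/36 of E).

5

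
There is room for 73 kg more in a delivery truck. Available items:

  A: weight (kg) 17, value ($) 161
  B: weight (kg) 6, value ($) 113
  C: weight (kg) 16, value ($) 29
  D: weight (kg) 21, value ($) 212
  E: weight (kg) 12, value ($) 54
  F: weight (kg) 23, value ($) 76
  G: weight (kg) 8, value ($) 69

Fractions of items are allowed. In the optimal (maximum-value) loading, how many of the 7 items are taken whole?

5

Greedy by value/weight ratio, highest first.
Order: B (113/6=18.83) > D (212/21=10.10) > A (161/17=9.47) > G (69/8=8.62) > E (54/12=4.50) > F (76/23=3.30) > C (29/16=1.81)
Fill: take B (6 @ 113) → take D (21 @ 212) → take A (17 @ 161) → take G (8 @ 69) → take E (12 @ 54) → take 9/23 of F → 29.74; 73/73 used.
5 item(s) taken whole; one partial (take 9/23 of F).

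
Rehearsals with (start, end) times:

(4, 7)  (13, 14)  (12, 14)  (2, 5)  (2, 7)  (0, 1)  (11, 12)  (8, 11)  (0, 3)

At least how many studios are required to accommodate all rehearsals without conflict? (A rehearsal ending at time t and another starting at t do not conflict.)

3

Count concurrent intervals with a sweep; the peak is the room count.
Events (time:±→running): 0:+→1 0:+→2 1:-→1 2:+→2 2:+→3 … peak 3.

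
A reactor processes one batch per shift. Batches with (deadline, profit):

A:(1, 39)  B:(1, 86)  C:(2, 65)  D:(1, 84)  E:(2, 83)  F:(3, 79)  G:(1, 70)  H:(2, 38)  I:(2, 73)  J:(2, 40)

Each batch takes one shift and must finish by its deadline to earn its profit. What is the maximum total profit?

248

Profit order: B=86 D=84 E=83 F=79 I=73 G=70 C=65 J=40 A=39 H=38
Assign: B→slot 1, D skipped, E→slot 2, F→slot 3, I skipped, G skipped, C skipped, J skipped, A skipped, H skipped.
Slots: [1:B] [2:E] [3:F]
Profit = 86 + 83 + 79 = 248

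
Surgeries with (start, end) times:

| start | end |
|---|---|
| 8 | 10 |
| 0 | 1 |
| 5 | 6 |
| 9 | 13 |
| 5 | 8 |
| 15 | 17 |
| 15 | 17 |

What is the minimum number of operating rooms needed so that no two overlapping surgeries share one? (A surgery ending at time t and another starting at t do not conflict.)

Count concurrent intervals with a sweep; the peak is the room count.
starts: [0, 5, 5, 8, 9, 15, 15]
ends:   [1, 6, 8, 10, 13, 17, 17]
s0→1 e1→0 s5→1 s5→2  — peak 2.

2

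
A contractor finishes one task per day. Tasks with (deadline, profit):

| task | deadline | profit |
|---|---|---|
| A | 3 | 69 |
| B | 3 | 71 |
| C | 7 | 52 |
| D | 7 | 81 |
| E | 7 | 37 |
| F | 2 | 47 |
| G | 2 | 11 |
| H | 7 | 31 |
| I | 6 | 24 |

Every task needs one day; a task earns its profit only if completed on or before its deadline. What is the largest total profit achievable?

By profit: D(d7,81), B(d3,71), A(d3,69), C(d7,52), F(d2,47), E(d7,37), H(d7,31), I(d6,24), G(d2,11)
D→slot 7; B→slot 3; A→slot 2; C→slot 6; F→slot 1; E→slot 5; H→slot 4; I skipped; G skipped.
Profit = 47 + 69 + 71 + 31 + 37 + 52 + 81 = 388

388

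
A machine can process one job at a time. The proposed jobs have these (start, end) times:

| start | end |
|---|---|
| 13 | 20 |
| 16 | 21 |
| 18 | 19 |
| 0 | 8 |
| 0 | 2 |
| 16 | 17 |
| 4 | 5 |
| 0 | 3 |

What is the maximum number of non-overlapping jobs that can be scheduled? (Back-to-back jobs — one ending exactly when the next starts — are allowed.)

4

Sorted by end: (0,2)  (0,3)  (4,5)  (0,8)  (16,17)  (18,19)  (13,20)  (16,21)
take (0,2); take (4,5); skip (0,8); take (16,17); take (18,19); skip (13,20).
Selected 4 jobs.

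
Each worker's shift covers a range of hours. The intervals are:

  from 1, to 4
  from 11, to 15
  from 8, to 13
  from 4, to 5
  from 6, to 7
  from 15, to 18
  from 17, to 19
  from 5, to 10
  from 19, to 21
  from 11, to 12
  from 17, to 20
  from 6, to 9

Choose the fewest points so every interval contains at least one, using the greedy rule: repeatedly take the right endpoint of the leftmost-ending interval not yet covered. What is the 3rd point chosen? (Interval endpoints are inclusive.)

12

By right end: [1,4]  [4,5]  [6,7]  [6,9]  [5,10]  [11,12]  [8,13]  [11,15]  [15,18]  [17,19]  [17,20]  [19,21]
[1,4] uncovered → point at 4; [6,7] uncovered → point at 7; [11,12] uncovered → point at 12; [15,18] uncovered → point at 18; [19,21] uncovered → point at 21.
Points: 4, 7, 12, 18, 21 (5 total).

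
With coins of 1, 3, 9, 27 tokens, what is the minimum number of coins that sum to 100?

6

100 − 3×27→19 − 2×9→1 − 1×1→0
Total coins = 3 + 2 + 1 = 6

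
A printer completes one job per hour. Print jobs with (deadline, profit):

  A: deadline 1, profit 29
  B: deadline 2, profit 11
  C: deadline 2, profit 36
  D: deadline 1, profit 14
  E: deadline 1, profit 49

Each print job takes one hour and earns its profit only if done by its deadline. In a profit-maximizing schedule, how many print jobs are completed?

2

Sort by profit descending; place each in the latest free slot ≤ its deadline.
Profit order: E=49 C=36 A=29 D=14 B=11
Assign: E→slot 1, C→slot 2, A skipped, D skipped, B skipped.
Slots: [1:E] [2:C]
2 of 5 scheduled.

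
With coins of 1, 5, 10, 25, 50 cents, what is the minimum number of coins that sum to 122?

122 = 2×50 + 2×10 + 2×1
Total coins = 2 + 2 + 2 = 6

6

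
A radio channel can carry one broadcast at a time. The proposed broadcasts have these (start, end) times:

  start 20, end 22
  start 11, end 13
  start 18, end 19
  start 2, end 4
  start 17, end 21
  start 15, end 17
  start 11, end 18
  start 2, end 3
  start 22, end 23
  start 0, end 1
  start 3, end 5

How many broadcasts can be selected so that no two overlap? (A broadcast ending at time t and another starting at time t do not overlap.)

8

By end time: (0,1), (2,3), (2,4), (3,5), (11,13), (15,17), (11,18), (18,19), (17,21), (20,22), (22,23).
Pick (0,1); next start ≥ 1 → (2,3); next start ≥ 3 → (3,5); next start ≥ 5 → (11,13); next start ≥ 13 → (15,17); next start ≥ 17 → (18,19); next start ≥ 19 → (20,22); next start ≥ 22 → (22,23).
Selected 8 broadcasts.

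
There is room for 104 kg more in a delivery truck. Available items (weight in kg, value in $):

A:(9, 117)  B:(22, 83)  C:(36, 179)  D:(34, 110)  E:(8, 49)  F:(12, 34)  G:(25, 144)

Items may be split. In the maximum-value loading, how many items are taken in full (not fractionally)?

5

Ratios (sorted): A 13.00, E 6.12, G 5.76, C 4.97, B 3.77, D 3.24, F 2.83
take A (9 @ 117); take E (8 @ 49); take G (25 @ 144); take C (36 @ 179); take B (22 @ 83); take 4/34 of D → 12.94. Capacity used 104/104.
5 item(s) taken whole; one partial (take 4/34 of D).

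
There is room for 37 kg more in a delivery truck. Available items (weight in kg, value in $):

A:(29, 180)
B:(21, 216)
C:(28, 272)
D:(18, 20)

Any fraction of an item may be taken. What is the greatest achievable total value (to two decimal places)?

371.43

Greedy by value/weight ratio, highest first.
Order: B (216/21=10.29) > C (272/28=9.71) > A (180/29=6.21) > D (20/18=1.11)
Fill: take B (21 @ 216) → take 16/28 of C → 155.43; 37/37 used.
Total value = 371.43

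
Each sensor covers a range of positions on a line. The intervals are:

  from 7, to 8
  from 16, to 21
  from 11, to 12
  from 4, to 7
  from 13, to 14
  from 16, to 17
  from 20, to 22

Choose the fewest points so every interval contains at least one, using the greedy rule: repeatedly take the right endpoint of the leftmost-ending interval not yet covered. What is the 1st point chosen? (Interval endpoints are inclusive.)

7

By right end: [4,7]  [7,8]  [11,12]  [13,14]  [16,17]  [16,21]  [20,22]
[4,7] uncovered → point at 7; [11,12] uncovered → point at 12; [13,14] uncovered → point at 14; [16,17] uncovered → point at 17; [20,22] uncovered → point at 22.
Points: 7, 12, 14, 17, 22 (5 total).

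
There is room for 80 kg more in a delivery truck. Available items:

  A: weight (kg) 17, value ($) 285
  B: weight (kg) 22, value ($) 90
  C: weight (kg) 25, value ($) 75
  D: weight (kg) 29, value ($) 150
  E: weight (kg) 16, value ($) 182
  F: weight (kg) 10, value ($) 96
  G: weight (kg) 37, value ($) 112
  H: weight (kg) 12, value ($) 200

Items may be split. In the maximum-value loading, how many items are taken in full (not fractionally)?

4

Sort by value per unit weight and fill in that order.
Order: A (285/17=16.76) > H (200/12=16.67) > E (182/16=11.38) > F (96/10=9.60) > D (150/29=5.17) > B (90/22=4.09) > G (112/37=3.03) > C (75/25=3.00)
Fill: take A (17 @ 285) → take H (12 @ 200) → take E (16 @ 182) → take F (10 @ 96) → take 25/29 of D → 129.31; 80/80 used.
4 item(s) taken whole; one partial (take 25/29 of D).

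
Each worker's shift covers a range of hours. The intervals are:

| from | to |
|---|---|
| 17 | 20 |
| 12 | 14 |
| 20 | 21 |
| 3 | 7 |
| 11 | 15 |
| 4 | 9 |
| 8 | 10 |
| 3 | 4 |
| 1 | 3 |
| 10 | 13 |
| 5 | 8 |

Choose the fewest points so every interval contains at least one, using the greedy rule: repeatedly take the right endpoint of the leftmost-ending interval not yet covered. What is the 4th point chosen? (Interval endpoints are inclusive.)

Process intervals by earliest right end; each time one isn't hit yet, stab at its right endpoint.
By right end: [1,3]  [3,4]  [3,7]  [5,8]  [4,9]  [8,10]  [10,13]  [12,14]  [11,15]  [17,20]  [20,21]
[1,3] uncovered → point at 3; [5,8] uncovered → point at 8; [10,13] uncovered → point at 13; [17,20] uncovered → point at 20.
Points: 3, 8, 13, 20 (4 total).

20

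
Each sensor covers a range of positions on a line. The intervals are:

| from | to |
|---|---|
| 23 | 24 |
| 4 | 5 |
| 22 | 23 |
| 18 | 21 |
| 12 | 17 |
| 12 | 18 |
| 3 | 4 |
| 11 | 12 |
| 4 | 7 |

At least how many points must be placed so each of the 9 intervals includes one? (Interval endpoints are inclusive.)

Process intervals by earliest right end; each time one isn't hit yet, stab at its right endpoint.
By right end: [3,4]  [4,5]  [4,7]  [11,12]  [12,17]  [12,18]  [18,21]  [22,23]  [23,24]
[3,4] uncovered → point at 4; [11,12] uncovered → point at 12; [18,21] uncovered → point at 21; [22,23] uncovered → point at 23.
Points: 4, 12, 21, 23 (4 total).

4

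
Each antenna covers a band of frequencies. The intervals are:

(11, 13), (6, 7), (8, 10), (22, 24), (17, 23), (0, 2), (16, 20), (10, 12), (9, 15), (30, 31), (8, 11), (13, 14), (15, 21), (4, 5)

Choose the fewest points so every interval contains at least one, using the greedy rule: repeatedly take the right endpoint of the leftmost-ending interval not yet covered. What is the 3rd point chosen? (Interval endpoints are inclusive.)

Process intervals by earliest right end; each time one isn't hit yet, stab at its right endpoint.
By right end: [0,2]  [4,5]  [6,7]  [8,10]  [8,11]  [10,12]  [11,13]  [13,14]  [9,15]  [16,20]  [15,21]  [17,23]  [22,24]  [30,31]
[0,2] uncovered → point at 2; [4,5] uncovered → point at 5; [6,7] uncovered → point at 7; [8,10] uncovered → point at 10; [11,13] uncovered → point at 13; [16,20] uncovered → point at 20; [22,24] uncovered → point at 24; [30,31] uncovered → point at 31.
Points: 2, 5, 7, 10, 13, 20, 24, 31 (8 total).

7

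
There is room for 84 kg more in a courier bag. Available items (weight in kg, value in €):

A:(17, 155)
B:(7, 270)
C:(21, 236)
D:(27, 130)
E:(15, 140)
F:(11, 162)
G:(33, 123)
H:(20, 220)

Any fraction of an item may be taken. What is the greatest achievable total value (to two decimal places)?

1119.18

Sort by value per unit weight and fill in that order.
Ratios (sorted): B 38.57, F 14.73, C 11.24, H 11.00, E 9.33, A 9.12, D 4.81, G 3.73
take B (7 @ 270); take F (11 @ 162); take C (21 @ 236); take H (20 @ 220); take E (15 @ 140); take 10/17 of A → 91.18. Capacity used 84/84.
Total value = 1119.18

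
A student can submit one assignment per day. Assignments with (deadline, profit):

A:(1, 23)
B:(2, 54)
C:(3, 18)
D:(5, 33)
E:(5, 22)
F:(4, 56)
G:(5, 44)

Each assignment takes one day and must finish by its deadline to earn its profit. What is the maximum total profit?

Sort by profit descending; place each in the latest free slot ≤ its deadline.
Profit order: F=56 B=54 G=44 D=33 A=23 E=22 C=18
Assign: F→slot 4, B→slot 2, G→slot 5, D→slot 3, A→slot 1, E skipped, C skipped.
Slots: [1:A] [2:B] [3:D] [4:F] [5:G]
Profit = 23 + 54 + 33 + 56 + 44 = 210

210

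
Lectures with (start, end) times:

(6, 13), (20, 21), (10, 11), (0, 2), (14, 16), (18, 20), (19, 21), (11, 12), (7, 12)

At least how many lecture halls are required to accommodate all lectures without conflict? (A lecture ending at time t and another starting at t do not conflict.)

The answer is the maximum number of intervals overlapping at any instant.
starts: [0, 6, 7, 10, 11, 14, 18, 19, 20]
ends:   [2, 11, 12, 12, 13, 16, 20, 21, 21]
s0→1 e2→0 s6→1 s7→2 s10→3  — peak 3.

3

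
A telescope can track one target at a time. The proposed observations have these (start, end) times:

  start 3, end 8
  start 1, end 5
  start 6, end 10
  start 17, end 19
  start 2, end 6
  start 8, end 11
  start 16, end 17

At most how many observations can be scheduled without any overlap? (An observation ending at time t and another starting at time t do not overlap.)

4

Greedy by earliest finish: after sorting by end time, pick each interval compatible with the last pick.
Sorted by end: (1,5)  (2,6)  (3,8)  (6,10)  (8,11)  (16,17)  (17,19)
take (1,5); take (6,10); take (16,17); take (17,19).
Selected 4 observations.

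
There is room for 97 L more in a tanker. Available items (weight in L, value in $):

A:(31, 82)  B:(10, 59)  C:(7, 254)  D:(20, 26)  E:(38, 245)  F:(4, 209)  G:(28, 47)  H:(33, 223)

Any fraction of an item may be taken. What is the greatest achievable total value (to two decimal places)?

1003.23

Sort by value per unit weight and fill in that order.
Ratios (sorted): F 52.25, C 36.29, H 6.76, E 6.45, B 5.90, A 2.65, G 1.68, D 1.30
take F (4 @ 209); take C (7 @ 254); take H (33 @ 223); take E (38 @ 245); take B (10 @ 59); take 5/31 of A → 13.23. Capacity used 97/97.
Total value = 1003.23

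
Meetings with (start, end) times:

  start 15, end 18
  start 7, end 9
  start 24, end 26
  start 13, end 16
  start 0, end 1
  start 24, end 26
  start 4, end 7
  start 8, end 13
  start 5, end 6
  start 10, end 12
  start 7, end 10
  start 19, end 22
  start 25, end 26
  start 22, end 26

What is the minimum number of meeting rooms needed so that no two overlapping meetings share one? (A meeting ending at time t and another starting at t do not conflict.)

4

Count concurrent intervals with a sweep; the peak is the room count.
starts: [0, 4, 5, 7, 7, 8, 10, 13, 15, 19, 22, 24, 24, 25]
ends:   [1, 6, 7, 9, 10, 12, 13, 16, 18, 22, 26, 26, 26, 26]
s0→1 e1→0 s4→1 s5→2 e6→1 e7→0 s7→1 s7→2 s8→3 e9→2 e10→1 s10→2 e12→1 e13→0 s13→1 s15→2 e16→1 e18→0 s19→1 e22→0 s22→1 s24→2 s24→3 s25→4  — peak 4.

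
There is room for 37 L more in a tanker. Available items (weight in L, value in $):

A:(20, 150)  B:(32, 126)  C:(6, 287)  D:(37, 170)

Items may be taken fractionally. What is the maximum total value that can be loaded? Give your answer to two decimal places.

Order: C (287/6=47.83) > A (150/20=7.50) > D (170/37=4.59) > B (126/32=3.94)
Fill: take C (6 @ 287) → take A (20 @ 150) → take 11/37 of D → 50.54; 37/37 used.
Total value = 487.54

487.54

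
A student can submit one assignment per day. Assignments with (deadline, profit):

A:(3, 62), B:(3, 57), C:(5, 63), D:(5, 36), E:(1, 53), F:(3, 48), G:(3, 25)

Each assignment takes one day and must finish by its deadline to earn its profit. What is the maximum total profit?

271

By profit: C(d5,63), A(d3,62), B(d3,57), E(d1,53), F(d3,48), D(d5,36), G(d3,25)
C→slot 5; A→slot 3; B→slot 2; E→slot 1; F skipped; D→slot 4; G skipped.
Profit = 53 + 57 + 62 + 36 + 63 = 271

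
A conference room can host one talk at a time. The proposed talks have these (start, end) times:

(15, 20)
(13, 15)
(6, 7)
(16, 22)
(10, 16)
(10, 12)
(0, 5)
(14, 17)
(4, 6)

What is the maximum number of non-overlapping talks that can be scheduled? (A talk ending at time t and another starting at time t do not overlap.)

5

By end time: (0,5), (4,6), (6,7), (10,12), (13,15), (10,16), (14,17), (15,20), (16,22).
Pick (0,5); next start ≥ 5 → (6,7); next start ≥ 7 → (10,12); next start ≥ 12 → (13,15); next start ≥ 15 → (15,20).
Selected 5 talks.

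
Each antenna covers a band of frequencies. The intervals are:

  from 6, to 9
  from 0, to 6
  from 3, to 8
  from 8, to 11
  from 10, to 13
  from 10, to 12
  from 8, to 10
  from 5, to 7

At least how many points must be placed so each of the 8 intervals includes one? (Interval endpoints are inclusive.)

2

Sort by right endpoint; whenever an interval is uncovered, place a point at its right end.
Sorted: [0,6] [5,7] [3,8] [6,9] [8,10] [8,11] [10,12] [10,13]
{[0,6],[5,7],[3,8],[6,9]} hit by 6; {[8,10],[8,11],[10,12],[10,13]} hit by 10.
Points: 6, 10 (2 total).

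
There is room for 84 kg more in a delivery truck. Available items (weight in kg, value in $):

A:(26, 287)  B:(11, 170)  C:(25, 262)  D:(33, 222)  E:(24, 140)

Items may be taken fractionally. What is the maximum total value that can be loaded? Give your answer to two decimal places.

867.00

Order: B (170/11=15.45) > A (287/26=11.04) > C (262/25=10.48) > D (222/33=6.73) > E (140/24=5.83)
Fill: take B (11 @ 170) → take A (26 @ 287) → take C (25 @ 262) → take 22/33 of D → 148.00; 84/84 used.
Total value = 867.00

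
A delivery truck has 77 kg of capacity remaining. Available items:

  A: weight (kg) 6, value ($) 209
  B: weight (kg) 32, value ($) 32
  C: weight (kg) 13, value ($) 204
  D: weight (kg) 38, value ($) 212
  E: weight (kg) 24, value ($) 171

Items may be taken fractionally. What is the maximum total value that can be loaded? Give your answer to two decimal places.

773.68

Sort by value per unit weight and fill in that order.
Ratios (sorted): A 34.83, C 15.69, E 7.12, D 5.58, B 1.00
take A (6 @ 209); take C (13 @ 204); take E (24 @ 171); take 34/38 of D → 189.68. Capacity used 77/77.
Total value = 773.68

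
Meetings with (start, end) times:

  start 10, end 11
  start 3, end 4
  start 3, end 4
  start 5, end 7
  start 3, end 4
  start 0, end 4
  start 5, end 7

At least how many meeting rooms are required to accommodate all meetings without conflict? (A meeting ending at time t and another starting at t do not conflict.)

The answer is the maximum number of intervals overlapping at any instant.
Events (time:±→running): 0:+→1 3:+→2 3:+→3 3:+→4 … peak 4.

4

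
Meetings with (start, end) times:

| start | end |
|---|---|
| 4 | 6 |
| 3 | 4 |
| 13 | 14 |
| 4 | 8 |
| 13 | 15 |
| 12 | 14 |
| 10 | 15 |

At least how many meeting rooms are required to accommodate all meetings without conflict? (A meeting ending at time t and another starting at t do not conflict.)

The answer is the maximum number of intervals overlapping at any instant.
starts: [3, 4, 4, 10, 12, 13, 13]
ends:   [4, 6, 8, 14, 14, 15, 15]
s3→1 e4→0 s4→1 s4→2 e6→1 e8→0 s10→1 s12→2 s13→3 s13→4  — peak 4.

4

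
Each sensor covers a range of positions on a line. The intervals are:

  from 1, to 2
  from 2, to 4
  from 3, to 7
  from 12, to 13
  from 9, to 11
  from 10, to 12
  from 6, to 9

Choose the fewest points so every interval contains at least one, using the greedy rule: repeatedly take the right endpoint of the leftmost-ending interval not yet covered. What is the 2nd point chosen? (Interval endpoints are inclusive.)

Process intervals by earliest right end; each time one isn't hit yet, stab at its right endpoint.
Sorted: [1,2] [2,4] [3,7] [6,9] [9,11] [10,12] [12,13]
{[1,2],[2,4]} hit by 2; {[3,7],[6,9]} hit by 7; {[9,11],[10,12]} hit by 11; {[12,13]} hit by 13.
Points: 2, 7, 11, 13 (4 total).

7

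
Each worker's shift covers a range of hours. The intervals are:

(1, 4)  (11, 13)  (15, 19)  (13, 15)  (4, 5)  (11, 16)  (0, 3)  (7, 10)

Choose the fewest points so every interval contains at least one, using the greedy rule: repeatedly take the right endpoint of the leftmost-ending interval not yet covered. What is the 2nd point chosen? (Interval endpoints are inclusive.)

5

Sorted: [0,3] [1,4] [4,5] [7,10] [11,13] [13,15] [11,16] [15,19]
{[0,3],[1,4]} hit by 3; {[4,5]} hit by 5; {[7,10]} hit by 10; {[11,13],[13,15],[11,16]} hit by 13; {[15,19]} hit by 19.
Points: 3, 5, 10, 13, 19 (5 total).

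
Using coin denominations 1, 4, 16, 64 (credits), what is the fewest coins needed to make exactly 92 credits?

92 = 1×64 + 1×16 + 3×4
Total coins = 1 + 1 + 3 = 5

5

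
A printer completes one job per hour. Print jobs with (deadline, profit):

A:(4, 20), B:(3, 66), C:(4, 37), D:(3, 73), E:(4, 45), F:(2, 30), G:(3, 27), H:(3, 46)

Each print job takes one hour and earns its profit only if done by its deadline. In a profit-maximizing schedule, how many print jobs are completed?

4

Sort by profit descending; place each in the latest free slot ≤ its deadline.
By profit: D(d3,73), B(d3,66), H(d3,46), E(d4,45), C(d4,37), F(d2,30), G(d3,27), A(d4,20)
D→slot 3; B→slot 2; H→slot 1; E→slot 4; C skipped; F skipped; G skipped; A skipped.
4 of 8 scheduled.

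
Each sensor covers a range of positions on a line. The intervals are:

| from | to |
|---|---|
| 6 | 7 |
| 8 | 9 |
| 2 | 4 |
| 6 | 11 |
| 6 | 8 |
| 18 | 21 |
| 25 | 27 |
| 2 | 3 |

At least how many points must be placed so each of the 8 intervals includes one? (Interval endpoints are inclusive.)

5

By right end: [2,3]  [2,4]  [6,7]  [6,8]  [8,9]  [6,11]  [18,21]  [25,27]
[2,3] uncovered → point at 3; [6,7] uncovered → point at 7; [8,9] uncovered → point at 9; [18,21] uncovered → point at 21; [25,27] uncovered → point at 27.
Points: 3, 7, 9, 21, 27 (5 total).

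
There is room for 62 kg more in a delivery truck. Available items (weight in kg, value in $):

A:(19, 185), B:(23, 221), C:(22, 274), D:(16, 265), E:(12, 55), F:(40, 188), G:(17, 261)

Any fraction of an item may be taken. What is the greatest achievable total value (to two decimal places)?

Sort by value per unit weight and fill in that order.
Order: D (265/16=16.56) > G (261/17=15.35) > C (274/22=12.45) > A (185/19=9.74) > B (221/23=9.61) > F (188/40=4.70) > E (55/12=4.58)
Fill: take D (16 @ 265) → take G (17 @ 261) → take C (22 @ 274) → take 7/19 of A → 68.16; 62/62 used.
Total value = 868.16

868.16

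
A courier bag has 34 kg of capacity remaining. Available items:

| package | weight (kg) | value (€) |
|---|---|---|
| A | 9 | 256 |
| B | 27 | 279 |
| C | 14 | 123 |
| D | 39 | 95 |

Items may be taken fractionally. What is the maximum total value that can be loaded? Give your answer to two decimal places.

Order: A (256/9=28.44) > B (279/27=10.33) > C (123/14=8.79) > D (95/39=2.44)
Fill: take A (9 @ 256) → take 25/27 of B → 258.33; 34/34 used.
Total value = 514.33

514.33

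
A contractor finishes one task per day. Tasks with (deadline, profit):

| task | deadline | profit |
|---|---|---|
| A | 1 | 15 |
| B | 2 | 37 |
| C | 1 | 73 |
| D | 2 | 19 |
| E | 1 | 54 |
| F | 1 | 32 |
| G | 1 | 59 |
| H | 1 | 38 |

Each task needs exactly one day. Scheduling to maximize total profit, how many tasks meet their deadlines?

Profit order: C=73 G=59 E=54 H=38 B=37 F=32 D=19 A=15
Assign: C→slot 1, G skipped, E skipped, H skipped, B→slot 2, F skipped, D skipped, A skipped.
Slots: [1:C] [2:B]
2 of 8 scheduled.

2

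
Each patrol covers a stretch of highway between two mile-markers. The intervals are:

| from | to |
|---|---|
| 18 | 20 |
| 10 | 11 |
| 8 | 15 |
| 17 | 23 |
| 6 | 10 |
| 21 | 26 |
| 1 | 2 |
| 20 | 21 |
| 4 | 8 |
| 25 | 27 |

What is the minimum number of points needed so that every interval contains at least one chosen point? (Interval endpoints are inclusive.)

5

Sort by right endpoint; whenever an interval is uncovered, place a point at its right end.
Sorted: [1,2] [4,8] [6,10] [10,11] [8,15] [18,20] [20,21] [17,23] [21,26] [25,27]
{[1,2]} hit by 2; {[4,8],[6,10]} hit by 8; {[10,11],[8,15]} hit by 11; {[18,20],[20,21],[17,23]} hit by 20; {[21,26],[25,27]} hit by 26.
Points: 2, 8, 11, 20, 26 (5 total).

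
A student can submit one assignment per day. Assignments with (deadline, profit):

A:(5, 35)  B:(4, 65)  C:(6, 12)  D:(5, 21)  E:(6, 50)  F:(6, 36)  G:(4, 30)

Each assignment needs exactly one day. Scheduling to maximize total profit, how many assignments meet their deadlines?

Sort by profit descending; place each in the latest free slot ≤ its deadline.
By profit: B(d4,65), E(d6,50), F(d6,36), A(d5,35), G(d4,30), D(d5,21), C(d6,12)
B→slot 4; E→slot 6; F→slot 5; A→slot 3; G→slot 2; D→slot 1; C skipped.
6 of 7 scheduled.

6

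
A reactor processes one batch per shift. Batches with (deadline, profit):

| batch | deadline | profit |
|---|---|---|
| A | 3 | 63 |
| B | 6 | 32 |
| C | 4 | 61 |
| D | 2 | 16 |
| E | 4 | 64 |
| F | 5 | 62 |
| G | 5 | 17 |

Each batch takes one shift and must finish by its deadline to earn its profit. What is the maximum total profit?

Profit order: E=64 A=63 F=62 C=61 B=32 G=17 D=16
Assign: E→slot 4, A→slot 3, F→slot 5, C→slot 2, B→slot 6, G→slot 1, D skipped.
Slots: [1:G] [2:C] [3:A] [4:E] [5:F] [6:B]
Profit = 17 + 61 + 63 + 64 + 62 + 32 = 299

299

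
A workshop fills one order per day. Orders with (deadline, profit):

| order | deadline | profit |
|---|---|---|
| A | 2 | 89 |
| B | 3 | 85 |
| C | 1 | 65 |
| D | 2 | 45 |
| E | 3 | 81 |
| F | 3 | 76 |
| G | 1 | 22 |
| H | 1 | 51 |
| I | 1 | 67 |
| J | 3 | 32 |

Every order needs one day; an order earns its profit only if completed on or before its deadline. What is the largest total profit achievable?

By profit: A(d2,89), B(d3,85), E(d3,81), F(d3,76), I(d1,67), C(d1,65), H(d1,51), D(d2,45), J(d3,32), G(d1,22)
A→slot 2; B→slot 3; E→slot 1; F skipped; I skipped; C skipped; H skipped; D skipped; J skipped; G skipped.
Profit = 81 + 89 + 85 = 255

255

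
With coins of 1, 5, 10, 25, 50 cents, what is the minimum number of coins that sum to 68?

6

68 = 1×50 + 1×10 + 1×5 + 3×1
Total coins = 1 + 1 + 1 + 3 = 6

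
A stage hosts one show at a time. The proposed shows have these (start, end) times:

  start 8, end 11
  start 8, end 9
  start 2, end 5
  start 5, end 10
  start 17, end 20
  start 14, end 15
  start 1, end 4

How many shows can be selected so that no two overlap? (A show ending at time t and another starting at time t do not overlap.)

Greedy by earliest finish: after sorting by end time, pick each interval compatible with the last pick.
Sorted by end: (1,4)  (2,5)  (8,9)  (5,10)  (8,11)  (14,15)  (17,20)
take (1,4); take (8,9); skip (8,11); take (14,15); take (17,20).
Selected 4 shows.

4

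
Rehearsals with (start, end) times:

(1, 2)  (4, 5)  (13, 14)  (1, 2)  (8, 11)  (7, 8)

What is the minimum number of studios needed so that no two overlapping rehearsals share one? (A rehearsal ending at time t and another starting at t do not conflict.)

2

starts: [1, 1, 4, 7, 8, 13]
ends:   [2, 2, 5, 8, 11, 14]
s1→1 s1→2  — peak 2.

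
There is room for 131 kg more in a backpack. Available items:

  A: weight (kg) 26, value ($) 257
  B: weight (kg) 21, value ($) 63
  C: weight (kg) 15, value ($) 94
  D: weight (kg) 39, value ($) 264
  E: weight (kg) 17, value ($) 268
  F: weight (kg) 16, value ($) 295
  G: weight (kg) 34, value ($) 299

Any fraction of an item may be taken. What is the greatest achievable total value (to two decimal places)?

Greedy by value/weight ratio, highest first.
Ratios (sorted): F 18.44, E 15.76, A 9.88, G 8.79, D 6.77, C 6.27, B 3.00
take F (16 @ 295); take E (17 @ 268); take A (26 @ 257); take G (34 @ 299); take 38/39 of D → 257.23. Capacity used 131/131.
Total value = 1376.23

1376.23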